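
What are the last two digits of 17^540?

Successive squares of 17 mod 100: 17^1≡17, 17^2≡89, 17^4≡21, 17^8≡41, 17^16≡81, 17^32≡61, 17^64≡21, 17^128≡41, 17^256≡81, 17^512≡61.
Since 540 = 4 + 8 + 16 + 512 in binary, 17^540 ≡ 21·41·81·61 ≡ 1 (mod 100).

01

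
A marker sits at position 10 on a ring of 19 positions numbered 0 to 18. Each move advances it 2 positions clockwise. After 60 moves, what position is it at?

16

60·2 = 120.
Dividing 120 by 19 gives quotient 6 and remainder 6.
(10 + 6) mod 19 = 16.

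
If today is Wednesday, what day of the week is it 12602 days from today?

12602 mod 7 = 2 (since 1800·7 = 12600).
Wednesday + 2 days → Friday.

Friday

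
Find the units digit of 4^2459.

Last digits of 4^n: 4, 6 (period 2).
2459 mod 2 = 1, so the last digit matches 4^1 = 4.

4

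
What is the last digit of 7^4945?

The units digit of 7^n cycles with period 4: 7, 9, 3, 1, …
4945 mod 4 = 1, so the last digit matches 7^1 = 7.

7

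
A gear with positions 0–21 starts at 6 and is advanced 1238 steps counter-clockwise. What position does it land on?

0

1238 − 56·22 = 6, so 1238 ≡ 6 (mod 22).
(6 − 6) mod 22 = 0.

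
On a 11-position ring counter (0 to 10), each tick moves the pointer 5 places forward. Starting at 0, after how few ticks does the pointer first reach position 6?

10

5⁻¹ ≡ 9 (mod 11) because 5·9 = 45 = 4·11 + 1.
Multiplying both sides by 9: x ≡ 9·6 = 54 ≡ 10 (mod 11).
Check: 5·10 = 50 = 4·11 + 6.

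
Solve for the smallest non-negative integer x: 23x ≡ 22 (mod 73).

The inverse of 23 mod 73 is 54 (since 23·54 = 1242 ≡ 1).
Multiplying both sides by 54: x ≡ 54·22 = 1188 ≡ 20 (mod 73).
Check: 23·20 = 460 = 6·73 + 22.

20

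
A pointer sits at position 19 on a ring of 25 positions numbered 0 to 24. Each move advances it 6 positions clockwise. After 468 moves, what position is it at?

2

468·6 = 2808.
2808 − 112·25 = 8, so 2808 ≡ 8 (mod 25).
(19 + 8) mod 25 = 2.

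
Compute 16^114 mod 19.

Successive squares of 16 mod 19: 16^1≡16, 16^2≡9, 16^4≡5, 16^8≡6, 16^16≡17, 16^32≡4, 16^64≡16.
Since 114 = 2 + 16 + 32 + 64 in binary, 16^114 ≡ 9·17·4·16 ≡ 7 (mod 19).

7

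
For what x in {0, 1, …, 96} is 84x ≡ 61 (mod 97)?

84⁻¹ ≡ 82 (mod 97) because 84·82 = 6888 = 71·97 + 1.
Multiplying both sides by 82: x ≡ 82·61 = 5002 ≡ 55 (mod 97).

55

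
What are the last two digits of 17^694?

By repeated squaring mod 100: 17^1≡17, 17^2≡89, 17^4≡21, 17^8≡41, 17^16≡81, 17^32≡61, 17^64≡21, 17^128≡41, 17^256≡81, 17^512≡61.
Since 694 = 2 + 4 + 16 + 32 + 128 + 512 in binary, 17^694 ≡ 89·21·81·61·41·61 ≡ 29 (mod 100).

29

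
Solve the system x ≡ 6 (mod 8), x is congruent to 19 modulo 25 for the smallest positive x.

Since 25·1 ≡ 1 (mod 8), take x = 19 + 25·((6−19)·1 mod 8) = 19 + 25·3 = 94.
Check: 94 mod 8 = 6, 94 mod 25 = 19.

94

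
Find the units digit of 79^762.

Last digits of 9^n: 9, 1 (period 2).
762 mod 2 = 0, so the last digit matches 9^2 = 1.

1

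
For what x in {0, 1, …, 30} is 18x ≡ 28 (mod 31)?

5

18⁻¹ ≡ 19 (mod 31) because 18·19 = 342 = 11·31 + 1.
Multiplying both sides by 19: x ≡ 19·28 = 532 ≡ 5 (mod 31).
Check: 18·5 = 90 = 2·31 + 28.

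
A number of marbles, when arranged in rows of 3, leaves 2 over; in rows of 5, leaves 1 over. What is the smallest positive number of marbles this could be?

x ≡ 2 (mod 3) gives x ∈ {2, 5, 8, 11}.
The first of these with x mod 5 = 1 is 11.

11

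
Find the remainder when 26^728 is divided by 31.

25

By repeated squaring mod 31: 26^1≡26, 26^2≡25, 26^4≡5, 26^8≡25, 26^16≡5, 26^32≡25, 26^64≡5, 26^128≡25, 26^256≡5, 26^512≡25.
728 = 8 + 16 + 64 + 128 + 512, so 26^728 ≡ 25·5·5·25·25 ≡ 25 (mod 31).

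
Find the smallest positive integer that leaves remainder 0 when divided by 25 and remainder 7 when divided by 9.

x ≡ 7 (mod 9) gives x ∈ {7, 16, 25}.
The first of these with x mod 25 = 0 is 25.

25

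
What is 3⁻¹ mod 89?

30

3·30 = 90 = 1·89 + 1, so 3⁻¹ ≡ 30 (mod 89).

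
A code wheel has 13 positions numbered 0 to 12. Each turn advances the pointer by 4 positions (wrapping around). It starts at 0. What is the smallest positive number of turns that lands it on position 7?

4⁻¹ ≡ 10 (mod 13) because 4·10 = 40 = 3·13 + 1.
So x ≡ 10·7 = 70 ≡ 5 (mod 13).
Check: 4·5 = 20 = 1·13 + 7.

5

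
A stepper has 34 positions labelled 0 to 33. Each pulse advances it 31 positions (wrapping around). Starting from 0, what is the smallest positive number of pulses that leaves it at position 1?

34 = 1·31 + 3
31 = 10·3 + 1
3 = 3·1 + 0
Back-substituting gives 31·11 ≡ 1 (mod 34).

11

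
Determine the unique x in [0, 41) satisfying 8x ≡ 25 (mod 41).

39

8⁻¹ ≡ 36 (mod 41) because 8·36 = 288 = 7·41 + 1.
So x ≡ 36·25 = 900 ≡ 39 (mod 41).
Check: 8·39 = 312 = 7·41 + 25.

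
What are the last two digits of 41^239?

61

Square-and-reduce mod 100: 41^1≡41, 41^2≡81, 41^4≡61, 41^8≡21, 41^16≡41, 41^32≡81, 41^64≡61, 41^128≡21.
Since 239 = 1 + 2 + 4 + 8 + 32 + 64 + 128 in binary, 41^239 ≡ 41·81·61·21·81·61·21 ≡ 61 (mod 100).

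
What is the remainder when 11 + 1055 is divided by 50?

1055 mod 50 = 5 (since 21·50 = 1050).
(11 + 5) mod 50 = 16.

16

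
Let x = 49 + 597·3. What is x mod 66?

58

597·3 = 1791.
1791 mod 66 = 9 (since 27·66 = 1782).
(49 + 9) mod 66 = 58.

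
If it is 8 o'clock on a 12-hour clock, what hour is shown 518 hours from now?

518 − 43·12 = 2, so 518 ≡ 2 (mod 12).
8 + 2 → 10 on a 12-hour dial.

10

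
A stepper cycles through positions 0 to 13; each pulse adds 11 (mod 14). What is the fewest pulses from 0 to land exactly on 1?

9

11·9 = 99 = 7·14 + 1, so 11⁻¹ ≡ 9 (mod 14).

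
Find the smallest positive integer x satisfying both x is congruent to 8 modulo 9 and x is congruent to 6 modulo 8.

x ≡ 6 (mod 8) gives x ∈ {6, 14, 22, 30, 38, 46, 54, 62}.
The first of these with x mod 9 = 8 is 62.

62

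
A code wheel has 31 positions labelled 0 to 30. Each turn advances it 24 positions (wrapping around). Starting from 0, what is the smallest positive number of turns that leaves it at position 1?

22

24·22 = 528 = 17·31 + 1, so 24⁻¹ ≡ 22 (mod 31).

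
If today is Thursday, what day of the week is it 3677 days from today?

Saturday

3677 mod 7 = 2 (since 525·7 = 3675).
Thursday + 2 days → Saturday.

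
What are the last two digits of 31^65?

51

Square-and-reduce mod 100: 31^1≡31, 31^2≡61, 31^4≡21, 31^8≡41, 31^16≡81, 31^32≡61, 31^64≡21.
65 = 1 + 64, so 31^65 ≡ 31·21 ≡ 51 (mod 100).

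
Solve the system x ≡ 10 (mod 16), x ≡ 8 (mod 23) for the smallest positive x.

330

x ≡ 10 (mod 16) gives x ∈ {10, 26, 42, 58, 74, 90, 106, 122, …}.
The first of these with x mod 23 = 8 is 330.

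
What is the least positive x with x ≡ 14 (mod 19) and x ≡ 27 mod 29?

375

x ≡ 14 (mod 19) gives x ∈ {14, 33, 52, 71, 90, 109, 128, 147, …}.
The first of these with x mod 29 = 27 is 375.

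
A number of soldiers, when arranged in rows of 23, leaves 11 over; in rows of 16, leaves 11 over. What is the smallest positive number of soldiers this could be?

Since 16·13 ≡ 1 (mod 23), take x = 11 + 16·((11−11)·13 mod 23) = 11 + 16·0 = 11.
Check: 11 mod 23 = 11, 11 mod 16 = 11.

11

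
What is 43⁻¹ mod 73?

17

73 = 1·43 + 30
43 = 1·30 + 13
30 = 2·13 + 4
13 = 3·4 + 1
4 = 4·1 + 0
Back-substituting gives 43·17 ≡ 1 (mod 73).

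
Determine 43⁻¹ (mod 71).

38

43·38 = 1634 = 23·71 + 1, so 43⁻¹ ≡ 38 (mod 71).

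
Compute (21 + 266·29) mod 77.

266·29 = 7714.
7714 mod 77 = 14 (since 100·77 = 7700).
(21 + 14) mod 77 = 35.

35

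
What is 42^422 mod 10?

4

Powers of 2 mod 10 repeat with period 4: 2, 4, 8, 6.
422 leaves remainder 2 on division by 4, so 42^422 ends in 4.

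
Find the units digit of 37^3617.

The units digit of 37^n cycles with period 4: 7, 9, 3, 1, …
3617 leaves remainder 1 on division by 4, so 37^3617 ends in 7.

7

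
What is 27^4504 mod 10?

1

Last digits of 7^n: 7, 9, 3, 1 (period 4).
4504 leaves remainder 0 on division by 4, so 27^4504 ends in 1.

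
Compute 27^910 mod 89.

Square-and-reduce mod 89: 27^1≡27, 27^2≡17, 27^4≡22, 27^8≡39, 27^16≡8, 27^32≡64, 27^64≡2, 27^128≡4, 27^256≡16, 27^512≡78.
910 = 2 + 4 + 8 + 128 + 256 + 512, so 27^910 ≡ 17·22·39·4·16·78 ≡ 9 (mod 89).

9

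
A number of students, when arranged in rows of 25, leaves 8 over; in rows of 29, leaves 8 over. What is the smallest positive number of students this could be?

8

x ≡ 8 (mod 25) gives x ∈ {8}.
The first of these with x mod 29 = 8 is 8.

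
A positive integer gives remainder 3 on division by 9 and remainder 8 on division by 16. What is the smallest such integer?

120

Since 16·4 ≡ 1 (mod 9), take x = 8 + 16·((3−8)·4 mod 9) = 8 + 16·7 = 120.
Check: 120 mod 9 = 3, 120 mod 16 = 8.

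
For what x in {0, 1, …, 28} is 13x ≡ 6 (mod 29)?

13⁻¹ ≡ 9 (mod 29) because 13·9 = 117 = 4·29 + 1.
So x ≡ 9·6 = 54 ≡ 25 (mod 29).

25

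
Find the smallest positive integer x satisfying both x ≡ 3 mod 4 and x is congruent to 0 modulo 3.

x ≡ 0 (mod 3) gives x ∈ {0, 3}.
The first of these with x mod 4 = 3 is 3.

3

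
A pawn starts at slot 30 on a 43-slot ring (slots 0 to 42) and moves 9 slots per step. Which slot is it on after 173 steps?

173·9 = 1557.
1557 mod 43 = 9 (since 36·43 = 1548).
(30 + 9) mod 43 = 39.

39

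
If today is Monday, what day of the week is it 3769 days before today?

Friday

Dividing 3769 by 7 gives quotient 538 and remainder 3.
Monday − 3 days → Friday.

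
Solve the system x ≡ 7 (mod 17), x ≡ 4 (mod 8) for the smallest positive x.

x ≡ 4 (mod 8) gives x ∈ {4, 12, 20, 28, 36, 44, 52, 60, …}.
The first of these with x mod 17 = 7 is 92.

92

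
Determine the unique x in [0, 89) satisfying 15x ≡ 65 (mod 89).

15⁻¹ ≡ 6 (mod 89) because 15·6 = 90 = 1·89 + 1.
So x ≡ 6·65 = 390 ≡ 34 (mod 89).
Check: 15·34 = 510 = 5·89 + 65.

34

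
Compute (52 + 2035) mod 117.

98

Dividing 2035 by 117 gives quotient 17 and remainder 46.
(52 + 46) mod 117 = 98.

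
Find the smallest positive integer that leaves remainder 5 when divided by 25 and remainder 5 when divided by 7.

x ≡ 5 (mod 7) gives x ∈ {5}.
The first of these with x mod 25 = 5 is 5.

5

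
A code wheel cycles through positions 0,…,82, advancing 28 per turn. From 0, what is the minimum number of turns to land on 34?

19

The inverse of 28 mod 83 is 3 (since 28·3 = 84 ≡ 1).
Multiplying both sides by 3: x ≡ 3·34 = 102 ≡ 19 (mod 83).
Check: 28·19 = 532 = 6·83 + 34.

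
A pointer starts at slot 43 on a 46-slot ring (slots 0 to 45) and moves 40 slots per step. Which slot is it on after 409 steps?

27

409·40 = 16360.
16360 = 355·46 + 30, so 16360 mod 46 = 30.
(43 + 30) mod 46 = 27.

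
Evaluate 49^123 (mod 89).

68

Square-and-reduce mod 89: 49^1≡49, 49^2≡87, 49^4≡4, 49^8≡16, 49^16≡78, 49^32≡32, 49^64≡45.
Since 123 = 1 + 2 + 8 + 16 + 32 + 64 in binary, 49^123 ≡ 49·87·16·78·32·45 ≡ 68 (mod 89).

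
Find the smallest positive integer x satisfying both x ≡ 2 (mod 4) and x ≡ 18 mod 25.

x ≡ 2 (mod 4) gives x ∈ {2, 6, 10, 14, 18}.
The first of these with x mod 25 = 18 is 18.

18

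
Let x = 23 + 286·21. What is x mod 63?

44

286·21 = 6006.
6006 = 95·63 + 21, so 6006 mod 63 = 21.
(23 + 21) mod 63 = 44.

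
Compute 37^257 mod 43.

7

Successive squares of 37 mod 43: 37^1≡37, 37^2≡36, 37^4≡6, 37^8≡36, 37^16≡6, 37^32≡36, 37^64≡6, 37^128≡36, 37^256≡6.
257 = 1 + 256, so 37^257 ≡ 37·6 ≡ 7 (mod 43).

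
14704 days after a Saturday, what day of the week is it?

Wednesday

14704 − 2100·7 = 4, so 14704 ≡ 4 (mod 7).
Saturday + 4 days → Wednesday.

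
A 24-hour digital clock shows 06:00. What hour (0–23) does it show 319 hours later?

13

Dividing 319 by 24 gives quotient 13 and remainder 7.
(6 + 7) mod 24 = 13.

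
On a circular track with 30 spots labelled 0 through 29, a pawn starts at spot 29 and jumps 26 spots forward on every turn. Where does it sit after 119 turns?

3

119·26 = 3094.
Dividing 3094 by 30 gives quotient 103 and remainder 4.
(29 + 4) mod 30 = 3.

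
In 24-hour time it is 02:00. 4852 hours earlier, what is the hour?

22

4852 = 202·24 + 4, so 4852 mod 24 = 4.
(2 − 4) mod 24 = 22.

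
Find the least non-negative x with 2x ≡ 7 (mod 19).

2⁻¹ ≡ 10 (mod 19) because 2·10 = 20 = 1·19 + 1.
So x ≡ 10·7 = 70 ≡ 13 (mod 19).

13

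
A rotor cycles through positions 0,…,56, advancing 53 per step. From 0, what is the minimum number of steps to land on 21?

9

53⁻¹ ≡ 14 (mod 57) because 53·14 = 742 = 13·57 + 1.
So x ≡ 14·21 = 294 ≡ 9 (mod 57).
Check: 53·9 = 477 = 8·57 + 21.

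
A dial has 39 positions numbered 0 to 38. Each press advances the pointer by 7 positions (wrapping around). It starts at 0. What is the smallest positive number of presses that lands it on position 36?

7⁻¹ ≡ 28 (mod 39) because 7·28 = 196 = 5·39 + 1.
Multiplying both sides by 28: x ≡ 28·36 = 1008 ≡ 33 (mod 39).

33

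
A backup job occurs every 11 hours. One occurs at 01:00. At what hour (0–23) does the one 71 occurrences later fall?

71·11 = 781.
Dividing 781 by 24 gives quotient 32 and remainder 13.
(1 + 13) mod 24 = 14.

14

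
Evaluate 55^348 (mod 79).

1

Successive squares of 55 mod 79: 55^1≡55, 55^2≡23, 55^4≡55, 55^8≡23, 55^16≡55, 55^32≡23, 55^64≡55, 55^128≡23, 55^256≡55.
Since 348 = 4 + 8 + 16 + 64 + 256 in binary, 55^348 ≡ 55·23·55·55·55 ≡ 1 (mod 79).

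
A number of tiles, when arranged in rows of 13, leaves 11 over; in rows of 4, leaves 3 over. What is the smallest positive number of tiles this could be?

11

x ≡ 3 (mod 4) gives x ∈ {3, 7, 11}.
The first of these with x mod 13 = 11 is 11.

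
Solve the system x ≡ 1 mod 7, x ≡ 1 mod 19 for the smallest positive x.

1

Since 19·3 ≡ 1 (mod 7), take x = 1 + 19·((1−1)·3 mod 7) = 1 + 19·0 = 1.
Check: 1 mod 7 = 1, 1 mod 19 = 1.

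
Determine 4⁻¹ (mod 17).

13

17 = 4·4 + 1
4 = 4·1 + 0
Back-substituting gives 4·13 ≡ 1 (mod 17).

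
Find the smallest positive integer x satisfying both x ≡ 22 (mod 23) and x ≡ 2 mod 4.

Since 4·6 ≡ 1 (mod 23), take x = 2 + 4·((22−2)·6 mod 23) = 2 + 4·5 = 22.
Check: 22 mod 23 = 22, 22 mod 4 = 2.

22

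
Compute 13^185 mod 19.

14

Successive squares of 13 mod 19: 13^1≡13, 13^2≡17, 13^4≡4, 13^8≡16, 13^16≡9, 13^32≡5, 13^64≡6, 13^128≡17.
Since 185 = 1 + 8 + 16 + 32 + 128 in binary, 13^185 ≡ 13·16·9·5·17 ≡ 14 (mod 19).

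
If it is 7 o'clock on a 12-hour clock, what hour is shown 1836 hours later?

7

1836 = 153·12 + 0, so 1836 mod 12 = 0.
7 + 0 → 7 on a 12-hour dial.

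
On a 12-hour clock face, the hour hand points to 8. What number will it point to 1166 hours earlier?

6

1166 mod 12 = 2 (since 97·12 = 1164).
8 − 2 → 6 on a 12-hour dial.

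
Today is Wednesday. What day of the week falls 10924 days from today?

Sunday

Dividing 10924 by 7 gives quotient 1560 and remainder 4.
Wednesday + 4 days → Sunday.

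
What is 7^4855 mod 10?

Powers of 7 mod 10 repeat with period 4: 7, 9, 3, 1.
4855 mod 4 = 3, so the last digit matches 7^3 = 3.

3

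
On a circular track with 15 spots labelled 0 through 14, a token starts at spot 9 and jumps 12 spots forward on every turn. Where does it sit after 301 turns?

6

301·12 = 3612.
3612 mod 15 = 12 (since 240·15 = 3600).
(9 + 12) mod 15 = 6.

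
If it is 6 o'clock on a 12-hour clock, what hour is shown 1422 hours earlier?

1422 = 118·12 + 6, so 1422 mod 12 = 6.
6 − 6 → 12 on a 12-hour dial.

12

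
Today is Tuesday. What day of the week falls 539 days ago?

539 = 77·7 + 0, so 539 mod 7 = 0.
Tuesday − 0 days → Tuesday.

Tuesday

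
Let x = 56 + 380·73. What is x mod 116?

380·73 = 27740.
27740 − 239·116 = 16, so 27740 ≡ 16 (mod 116).
(56 + 16) mod 116 = 72.

72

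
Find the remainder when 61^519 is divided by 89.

63

By repeated squaring mod 89: 61^1≡61, 61^2≡72, 61^4≡22, 61^8≡39, 61^16≡8, 61^32≡64, 61^64≡2, 61^128≡4, 61^256≡16, 61^512≡78.
Since 519 = 1 + 2 + 4 + 512 in binary, 61^519 ≡ 61·72·22·78 ≡ 63 (mod 89).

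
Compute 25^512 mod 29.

25

By repeated squaring mod 29: 25^1≡25, 25^2≡16, 25^4≡24, 25^8≡25, 25^16≡16, 25^32≡24, 25^64≡25, 25^128≡16, 25^256≡24, 25^512≡25.
Since 512 = 512 in binary, 25^512 ≡ 25 ≡ 25 (mod 29).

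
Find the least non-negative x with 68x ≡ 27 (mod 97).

76

68⁻¹ ≡ 10 (mod 97) because 68·10 = 680 = 7·97 + 1.
Multiplying both sides by 10: x ≡ 10·27 = 270 ≡ 76 (mod 97).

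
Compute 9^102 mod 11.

4

By repeated squaring mod 11: 9^1≡9, 9^2≡4, 9^4≡5, 9^8≡3, 9^16≡9, 9^32≡4, 9^64≡5.
102 = 2 + 4 + 32 + 64, so 9^102 ≡ 4·5·4·5 ≡ 4 (mod 11).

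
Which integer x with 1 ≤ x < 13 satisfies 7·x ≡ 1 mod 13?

2

7·2 = 14 = 1·13 + 1, so 7⁻¹ ≡ 2 (mod 13).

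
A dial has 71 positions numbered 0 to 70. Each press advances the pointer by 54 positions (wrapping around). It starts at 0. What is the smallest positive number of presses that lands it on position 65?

63

The inverse of 54 mod 71 is 25 (since 54·25 = 1350 ≡ 1).
So x ≡ 25·65 = 1625 ≡ 63 (mod 71).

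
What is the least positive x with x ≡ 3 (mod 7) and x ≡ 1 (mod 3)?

Since 3·5 ≡ 1 (mod 7), take x = 1 + 3·((3−1)·5 mod 7) = 1 + 3·3 = 10.
Check: 10 mod 7 = 3, 10 mod 3 = 1.

10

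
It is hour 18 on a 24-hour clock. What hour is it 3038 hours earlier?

4

3038 = 126·24 + 14, so 3038 mod 24 = 14.
(18 − 14) mod 24 = 4.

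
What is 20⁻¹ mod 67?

57

67 = 3·20 + 7
20 = 2·7 + 6
7 = 1·6 + 1
6 = 6·1 + 0
Back-substituting gives 20·57 ≡ 1 (mod 67).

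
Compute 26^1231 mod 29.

Square-and-reduce mod 29: 26^1≡26, 26^2≡9, 26^4≡23, 26^8≡7, 26^16≡20, 26^32≡23, 26^64≡7, 26^128≡20, 26^256≡23, 26^512≡7, 26^1024≡20.
1231 = 1 + 2 + 4 + 8 + 64 + 128 + 1024, so 26^1231 ≡ 26·9·23·7·7·20·20 ≡ 19 (mod 29).

19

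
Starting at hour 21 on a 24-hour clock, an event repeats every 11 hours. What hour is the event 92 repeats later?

92·11 = 1012.
1012 = 42·24 + 4, so 1012 mod 24 = 4.
(21 + 4) mod 24 = 1.

1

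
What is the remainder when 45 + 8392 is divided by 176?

165

8392 = 47·176 + 120, so 8392 mod 176 = 120.
(45 + 120) mod 176 = 165.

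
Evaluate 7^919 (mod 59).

25

Successive squares of 7 mod 59: 7^1≡7, 7^2≡49, 7^4≡41, 7^8≡29, 7^16≡15, 7^32≡48, 7^64≡3, 7^128≡9, 7^256≡22, 7^512≡12.
Since 919 = 1 + 2 + 4 + 16 + 128 + 256 + 512 in binary, 7^919 ≡ 7·49·41·15·9·22·12 ≡ 25 (mod 59).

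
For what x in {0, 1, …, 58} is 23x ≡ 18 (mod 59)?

29

The inverse of 23 mod 59 is 18 (since 23·18 = 414 ≡ 1).
Multiplying both sides by 18: x ≡ 18·18 = 324 ≡ 29 (mod 59).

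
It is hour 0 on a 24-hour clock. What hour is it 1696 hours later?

1696 mod 24 = 16 (since 70·24 = 1680).
(0 + 16) mod 24 = 16.

16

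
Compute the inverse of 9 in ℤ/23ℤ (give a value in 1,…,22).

18

9·18 = 162 = 7·23 + 1, so 9⁻¹ ≡ 18 (mod 23).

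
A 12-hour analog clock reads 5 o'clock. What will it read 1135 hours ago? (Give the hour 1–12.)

10

1135 − 94·12 = 7, so 1135 ≡ 7 (mod 12).
5 − 7 → 10 on a 12-hour dial.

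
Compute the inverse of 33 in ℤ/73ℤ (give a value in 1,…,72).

73 = 2·33 + 7
33 = 4·7 + 5
7 = 1·5 + 2
5 = 2·2 + 1
2 = 2·1 + 0
Back-substituting gives 33·31 ≡ 1 (mod 73).

31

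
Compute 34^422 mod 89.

Successive squares of 34 mod 89: 34^1≡34, 34^2≡88, 34^4≡1, 34^8≡1, 34^16≡1, 34^32≡1, 34^64≡1, 34^128≡1, 34^256≡1.
Since 422 = 2 + 4 + 32 + 128 + 256 in binary, 34^422 ≡ 88·1·1·1·1 ≡ 88 (mod 89).

88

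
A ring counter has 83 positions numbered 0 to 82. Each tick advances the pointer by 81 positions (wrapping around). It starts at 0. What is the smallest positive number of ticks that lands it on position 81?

1

The inverse of 81 mod 83 is 41 (since 81·41 = 3321 ≡ 1).
Multiplying both sides by 41: x ≡ 41·81 = 3321 ≡ 1 (mod 83).
Check: 81·1 = 81 = 0·83 + 81.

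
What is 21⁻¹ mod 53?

48

21·48 = 1008 = 19·53 + 1, so 21⁻¹ ≡ 48 (mod 53).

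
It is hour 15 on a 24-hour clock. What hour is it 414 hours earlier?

Dividing 414 by 24 gives quotient 17 and remainder 6.
(15 − 6) mod 24 = 9.

9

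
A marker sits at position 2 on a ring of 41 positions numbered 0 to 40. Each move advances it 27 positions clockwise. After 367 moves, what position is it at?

367·27 = 9909.
9909 = 241·41 + 28, so 9909 mod 41 = 28.
(2 + 28) mod 41 = 30.

30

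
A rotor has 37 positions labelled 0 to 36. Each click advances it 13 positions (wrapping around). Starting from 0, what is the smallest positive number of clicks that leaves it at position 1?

20

37 = 2·13 + 11
13 = 1·11 + 2
11 = 5·2 + 1
2 = 2·1 + 0
Back-substituting gives 13·20 ≡ 1 (mod 37).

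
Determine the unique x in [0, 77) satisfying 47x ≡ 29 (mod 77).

47⁻¹ ≡ 59 (mod 77) because 47·59 = 2773 = 36·77 + 1.
So x ≡ 59·29 = 1711 ≡ 17 (mod 77).

17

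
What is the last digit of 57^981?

The units digit of 57^n cycles with period 4: 7, 9, 3, 1, …
981 leaves remainder 1 on division by 4, so 57^981 ends in 7.

7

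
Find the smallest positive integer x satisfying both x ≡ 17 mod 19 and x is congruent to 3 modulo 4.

55

x ≡ 3 (mod 4) gives x ∈ {3, 7, 11, 15, 19, 23, 27, 31, …}.
The first of these with x mod 19 = 17 is 55.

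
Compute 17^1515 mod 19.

11

Square-and-reduce mod 19: 17^1≡17, 17^2≡4, 17^4≡16, 17^8≡9, 17^16≡5, 17^32≡6, 17^64≡17, 17^128≡4, 17^256≡16, 17^512≡9, 17^1024≡5.
Since 1515 = 1 + 2 + 8 + 32 + 64 + 128 + 256 + 1024 in binary, 17^1515 ≡ 17·4·9·6·17·4·16·5 ≡ 11 (mod 19).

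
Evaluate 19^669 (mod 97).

Square-and-reduce mod 97: 19^1≡19, 19^2≡70, 19^4≡50, 19^8≡75, 19^16≡96, 19^32≡1, 19^64≡1, 19^128≡1, 19^256≡1, 19^512≡1.
669 = 1 + 4 + 8 + 16 + 128 + 512, so 19^669 ≡ 19·50·75·96·1·1 ≡ 45 (mod 97).

45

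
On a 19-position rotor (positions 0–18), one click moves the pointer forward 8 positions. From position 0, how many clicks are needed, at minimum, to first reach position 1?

8·12 = 96 = 5·19 + 1, so 8⁻¹ ≡ 12 (mod 19).

12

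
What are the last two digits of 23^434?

By repeated squaring mod 100: 23^1≡23, 23^2≡29, 23^4≡41, 23^8≡81, 23^16≡61, 23^32≡21, 23^64≡41, 23^128≡81, 23^256≡61.
434 = 2 + 16 + 32 + 128 + 256, so 23^434 ≡ 29·61·21·81·61 ≡ 9 (mod 100).

09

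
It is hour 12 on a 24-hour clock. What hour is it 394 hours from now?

394 − 16·24 = 10, so 394 ≡ 10 (mod 24).
(12 + 10) mod 24 = 22.

22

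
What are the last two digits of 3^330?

Successive squares of 3 mod 100: 3^1≡3, 3^2≡9, 3^4≡81, 3^8≡61, 3^16≡21, 3^32≡41, 3^64≡81, 3^128≡61, 3^256≡21.
330 = 2 + 8 + 64 + 256, so 3^330 ≡ 9·61·81·21 ≡ 49 (mod 100).

49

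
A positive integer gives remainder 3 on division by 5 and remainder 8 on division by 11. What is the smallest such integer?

x ≡ 3 (mod 5) gives x ∈ {3, 8}.
The first of these with x mod 11 = 8 is 8.

8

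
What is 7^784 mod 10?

The units digit of 7^n cycles with period 4: 7, 9, 3, 1, …
784 leaves remainder 0 on division by 4, so 7^784 ends in 1.

1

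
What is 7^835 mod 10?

Powers of 7 mod 10 repeat with period 4: 7, 9, 3, 1.
835 leaves remainder 3 on division by 4, so 7^835 ends in 3.

3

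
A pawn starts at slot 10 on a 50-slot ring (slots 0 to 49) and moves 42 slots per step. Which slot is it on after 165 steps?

165·42 = 6930.
6930 mod 50 = 30 (since 138·50 = 6900).
(10 + 30) mod 50 = 40.

40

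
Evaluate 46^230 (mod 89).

By repeated squaring mod 89: 46^1≡46, 46^2≡69, 46^4≡44, 46^8≡67, 46^16≡39, 46^32≡8, 46^64≡64, 46^128≡2.
230 = 2 + 4 + 32 + 64 + 128, so 46^230 ≡ 69·44·8·64·2 ≡ 5 (mod 89).

5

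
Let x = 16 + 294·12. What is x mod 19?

10

294·12 = 3528.
3528 − 185·19 = 13, so 3528 ≡ 13 (mod 19).
(16 + 13) mod 19 = 10.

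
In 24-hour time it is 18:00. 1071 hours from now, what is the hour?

9

Dividing 1071 by 24 gives quotient 44 and remainder 15.
(18 + 15) mod 24 = 9.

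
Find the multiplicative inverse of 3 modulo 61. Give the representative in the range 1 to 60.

3·41 = 123 = 2·61 + 1, so 3⁻¹ ≡ 41 (mod 61).

41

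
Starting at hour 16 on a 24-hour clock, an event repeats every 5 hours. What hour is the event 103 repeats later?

103·5 = 515.
515 mod 24 = 11 (since 21·24 = 504).
(16 + 11) mod 24 = 3.

3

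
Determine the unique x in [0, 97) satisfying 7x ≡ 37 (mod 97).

The inverse of 7 mod 97 is 14 (since 7·14 = 98 ≡ 1).
So x ≡ 14·37 = 518 ≡ 33 (mod 97).
Check: 7·33 = 231 = 2·97 + 37.

33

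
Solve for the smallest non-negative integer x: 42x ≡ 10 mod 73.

The inverse of 42 mod 73 is 40 (since 42·40 = 1680 ≡ 1).
So x ≡ 40·10 = 400 ≡ 35 (mod 73).
Check: 42·35 = 1470 = 20·73 + 10.

35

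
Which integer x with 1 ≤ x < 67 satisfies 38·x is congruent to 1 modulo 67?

38·30 = 1140 = 17·67 + 1, so 38⁻¹ ≡ 30 (mod 67).

30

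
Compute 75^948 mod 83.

Successive squares of 75 mod 83: 75^1≡75, 75^2≡64, 75^4≡29, 75^8≡11, 75^16≡38, 75^32≡33, 75^64≡10, 75^128≡17, 75^256≡40, 75^512≡23.
948 = 4 + 16 + 32 + 128 + 256 + 512, so 75^948 ≡ 29·38·33·17·40·23 ≡ 17 (mod 83).

17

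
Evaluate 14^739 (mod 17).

7

By repeated squaring mod 17: 14^1≡14, 14^2≡9, 14^4≡13, 14^8≡16, 14^16≡1, 14^32≡1, 14^64≡1, 14^128≡1, 14^256≡1, 14^512≡1.
739 = 1 + 2 + 32 + 64 + 128 + 512, so 14^739 ≡ 14·9·1·1·1·1 ≡ 7 (mod 17).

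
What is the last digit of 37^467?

Powers of 7 mod 10 repeat with period 4: 7, 9, 3, 1.
467 mod 4 = 3, so the last digit matches 7^3 = 3.

3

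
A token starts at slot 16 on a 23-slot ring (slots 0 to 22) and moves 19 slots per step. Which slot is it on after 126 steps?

126·19 = 2394.
2394 mod 23 = 2 (since 104·23 = 2392).
(16 + 2) mod 23 = 18.

18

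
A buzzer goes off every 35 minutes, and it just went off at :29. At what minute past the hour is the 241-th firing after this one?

241·35 = 8435.
Dividing 8435 by 60 gives quotient 140 and remainder 35.
(29 + 35) mod 60 = 4.

4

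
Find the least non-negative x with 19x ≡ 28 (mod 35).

The inverse of 19 mod 35 is 24 (since 19·24 = 456 ≡ 1).
Multiplying both sides by 24: x ≡ 24·28 = 672 ≡ 7 (mod 35).

7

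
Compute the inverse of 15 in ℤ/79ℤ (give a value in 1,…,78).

58

79 = 5·15 + 4
15 = 3·4 + 3
4 = 1·3 + 1
3 = 3·1 + 0
Back-substituting gives 15·58 ≡ 1 (mod 79).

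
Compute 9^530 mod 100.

1

Square-and-reduce mod 100: 9^1≡9, 9^2≡81, 9^4≡61, 9^8≡21, 9^16≡41, 9^32≡81, 9^64≡61, 9^128≡21, 9^256≡41, 9^512≡81.
530 = 2 + 16 + 512, so 9^530 ≡ 81·41·81 ≡ 1 (mod 100).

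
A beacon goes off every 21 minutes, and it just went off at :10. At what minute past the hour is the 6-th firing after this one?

6·21 = 126.
126 mod 60 = 6 (since 2·60 = 120).
(10 + 6) mod 60 = 16.

16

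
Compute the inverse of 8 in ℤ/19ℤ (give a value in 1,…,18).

12

19 = 2·8 + 3
8 = 2·3 + 2
3 = 1·2 + 1
2 = 2·1 + 0
Back-substituting gives 8·12 ≡ 1 (mod 19).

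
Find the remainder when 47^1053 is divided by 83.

Square-and-reduce mod 83: 47^1≡47, 47^2≡51, 47^4≡28, 47^8≡37, 47^16≡41, 47^32≡21, 47^64≡26, 47^128≡12, 47^256≡61, 47^512≡69, 47^1024≡30.
1053 = 1 + 4 + 8 + 16 + 1024, so 47^1053 ≡ 47·28·37·41·30 ≡ 20 (mod 83).

20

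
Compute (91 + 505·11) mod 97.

505·11 = 5555.
5555 − 57·97 = 26, so 5555 ≡ 26 (mod 97).
(91 + 26) mod 97 = 20.

20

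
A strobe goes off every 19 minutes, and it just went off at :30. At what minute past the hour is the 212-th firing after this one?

212·19 = 4028.
Dividing 4028 by 60 gives quotient 67 and remainder 8.
(30 + 8) mod 60 = 38.

38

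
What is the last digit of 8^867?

2

Powers of 8 mod 10 repeat with period 4: 8, 4, 2, 6.
867 leaves remainder 3 on division by 4, so 8^867 ends in 2.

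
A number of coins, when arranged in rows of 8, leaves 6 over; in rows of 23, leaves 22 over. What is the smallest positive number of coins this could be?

22

x ≡ 6 (mod 8) gives x ∈ {6, 14, 22}.
The first of these with x mod 23 = 22 is 22.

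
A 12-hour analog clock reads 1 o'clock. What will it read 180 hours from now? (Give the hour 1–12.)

1

180 − 15·12 = 0, so 180 ≡ 0 (mod 12).
1 + 0 → 1 on a 12-hour dial.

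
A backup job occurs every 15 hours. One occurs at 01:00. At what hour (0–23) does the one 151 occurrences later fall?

151·15 = 2265.
Dividing 2265 by 24 gives quotient 94 and remainder 9.
(1 + 9) mod 24 = 10.

10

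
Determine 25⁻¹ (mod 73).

38

73 = 2·25 + 23
25 = 1·23 + 2
23 = 11·2 + 1
2 = 2·1 + 0
Back-substituting gives 25·38 ≡ 1 (mod 73).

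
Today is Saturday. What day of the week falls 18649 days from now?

Sunday

18649 mod 7 = 1 (since 2664·7 = 18648).
Saturday + 1 day → Sunday.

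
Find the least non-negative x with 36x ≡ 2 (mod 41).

16

The inverse of 36 mod 41 is 8 (since 36·8 = 288 ≡ 1).
So x ≡ 8·2 = 16 ≡ 16 (mod 41).
Check: 36·16 = 576 = 14·41 + 2.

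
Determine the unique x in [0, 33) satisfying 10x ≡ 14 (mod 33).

10⁻¹ ≡ 10 (mod 33) because 10·10 = 100 = 3·33 + 1.
Multiplying both sides by 10: x ≡ 10·14 = 140 ≡ 8 (mod 33).

8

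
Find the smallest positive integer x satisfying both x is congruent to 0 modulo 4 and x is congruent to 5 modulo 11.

16

x ≡ 0 (mod 4) gives x ∈ {0, 4, 8, 12, 16}.
The first of these with x mod 11 = 5 is 16.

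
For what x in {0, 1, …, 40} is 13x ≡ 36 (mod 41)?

28

13⁻¹ ≡ 19 (mod 41) because 13·19 = 247 = 6·41 + 1.
Multiplying both sides by 19: x ≡ 19·36 = 684 ≡ 28 (mod 41).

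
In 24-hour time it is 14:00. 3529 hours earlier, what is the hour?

3529 − 147·24 = 1, so 3529 ≡ 1 (mod 24).
(14 − 1) mod 24 = 13.

13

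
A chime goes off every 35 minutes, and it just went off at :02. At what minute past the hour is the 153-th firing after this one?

153·35 = 5355.
5355 = 89·60 + 15, so 5355 mod 60 = 15.
(2 + 15) mod 60 = 17.

17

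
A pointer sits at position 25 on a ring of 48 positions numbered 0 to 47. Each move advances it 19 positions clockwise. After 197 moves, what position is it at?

24

197·19 = 3743.
3743 − 77·48 = 47, so 3743 ≡ 47 (mod 48).
(25 + 47) mod 48 = 24.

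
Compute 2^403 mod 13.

By repeated squaring mod 13: 2^1≡2, 2^2≡4, 2^4≡3, 2^8≡9, 2^16≡3, 2^32≡9, 2^64≡3, 2^128≡9, 2^256≡3.
Since 403 = 1 + 2 + 16 + 128 + 256 in binary, 2^403 ≡ 2·4·3·9·3 ≡ 11 (mod 13).

11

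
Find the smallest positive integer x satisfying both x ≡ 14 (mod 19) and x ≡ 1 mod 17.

52

x ≡ 1 (mod 17) gives x ∈ {1, 18, 35, 52}.
The first of these with x mod 19 = 14 is 52.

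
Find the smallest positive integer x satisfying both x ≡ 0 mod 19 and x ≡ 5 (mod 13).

57

Since 13·3 ≡ 1 (mod 19), take x = 5 + 13·((0−5)·3 mod 19) = 5 + 13·4 = 57.
Check: 57 mod 19 = 0, 57 mod 13 = 5.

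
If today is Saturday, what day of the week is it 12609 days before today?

12609 = 1801·7 + 2, so 12609 mod 7 = 2.
Saturday − 2 days → Thursday.

Thursday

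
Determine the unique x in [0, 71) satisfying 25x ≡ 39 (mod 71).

25⁻¹ ≡ 54 (mod 71) because 25·54 = 1350 = 19·71 + 1.
Multiplying both sides by 54: x ≡ 54·39 = 2106 ≡ 47 (mod 71).

47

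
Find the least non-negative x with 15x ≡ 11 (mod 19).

2

The inverse of 15 mod 19 is 14 (since 15·14 = 210 ≡ 1).
Multiplying both sides by 14: x ≡ 14·11 = 154 ≡ 2 (mod 19).
Check: 15·2 = 30 = 1·19 + 11.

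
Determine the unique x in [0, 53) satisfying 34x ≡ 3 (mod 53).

11

The inverse of 34 mod 53 is 39 (since 34·39 = 1326 ≡ 1).
Multiplying both sides by 39: x ≡ 39·3 = 117 ≡ 11 (mod 53).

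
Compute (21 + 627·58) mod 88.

627·58 = 36366.
36366 mod 88 = 22 (since 413·88 = 36344).
(21 + 22) mod 88 = 43.

43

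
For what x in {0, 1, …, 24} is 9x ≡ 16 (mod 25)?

The inverse of 9 mod 25 is 14 (since 9·14 = 126 ≡ 1).
Multiplying both sides by 14: x ≡ 14·16 = 224 ≡ 24 (mod 25).

24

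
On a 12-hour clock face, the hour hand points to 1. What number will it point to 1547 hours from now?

1547 − 128·12 = 11, so 1547 ≡ 11 (mod 12).
1 + 11 → 12 on a 12-hour dial.

12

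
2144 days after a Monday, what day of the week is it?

Wednesday

Dividing 2144 by 7 gives quotient 306 and remainder 2.
Monday + 2 days → Wednesday.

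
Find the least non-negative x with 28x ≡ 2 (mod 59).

The inverse of 28 mod 59 is 19 (since 28·19 = 532 ≡ 1).
Multiplying both sides by 19: x ≡ 19·2 = 38 ≡ 38 (mod 59).

38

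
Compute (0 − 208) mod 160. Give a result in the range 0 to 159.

208 − 1·160 = 48, so 208 ≡ 48 (mod 160).
(0 − 48) mod 160 = 112.

112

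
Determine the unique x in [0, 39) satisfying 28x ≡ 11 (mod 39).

The inverse of 28 mod 39 is 7 (since 28·7 = 196 ≡ 1).
So x ≡ 7·11 = 77 ≡ 38 (mod 39).
Check: 28·38 = 1064 = 27·39 + 11.

38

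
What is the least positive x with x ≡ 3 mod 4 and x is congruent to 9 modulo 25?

59

x ≡ 3 (mod 4) gives x ∈ {3, 7, 11, 15, 19, 23, 27, 31, …}.
The first of these with x mod 25 = 9 is 59.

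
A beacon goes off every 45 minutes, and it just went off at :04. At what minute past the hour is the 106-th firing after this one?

106·45 = 4770.
4770 mod 60 = 30 (since 79·60 = 4740).
(4 + 30) mod 60 = 34.

34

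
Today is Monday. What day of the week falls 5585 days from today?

Sunday

5585 − 797·7 = 6, so 5585 ≡ 6 (mod 7).
Monday + 6 days → Sunday.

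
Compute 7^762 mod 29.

25

Square-and-reduce mod 29: 7^1≡7, 7^2≡20, 7^4≡23, 7^8≡7, 7^16≡20, 7^32≡23, 7^64≡7, 7^128≡20, 7^256≡23, 7^512≡7.
762 = 2 + 8 + 16 + 32 + 64 + 128 + 512, so 7^762 ≡ 20·7·20·23·7·20·7 ≡ 25 (mod 29).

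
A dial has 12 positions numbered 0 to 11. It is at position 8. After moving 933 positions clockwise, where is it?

Dividing 933 by 12 gives quotient 77 and remainder 9.
(8 + 9) mod 12 = 5.

5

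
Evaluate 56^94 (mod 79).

Successive squares of 56 mod 79: 56^1≡56, 56^2≡55, 56^4≡23, 56^8≡55, 56^16≡23, 56^32≡55, 56^64≡23.
94 = 2 + 4 + 8 + 16 + 64, so 56^94 ≡ 55·23·55·23·23 ≡ 23 (mod 79).

23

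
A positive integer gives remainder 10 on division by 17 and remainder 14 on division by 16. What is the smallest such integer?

Since 16·16 ≡ 1 (mod 17), take x = 14 + 16·((10−14)·16 mod 17) = 14 + 16·4 = 78.
Check: 78 mod 17 = 10, 78 mod 16 = 14.

78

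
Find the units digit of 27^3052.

1

The units digit of 27^n cycles with period 4: 7, 9, 3, 1, …
3052 leaves remainder 0 on division by 4, so 27^3052 ends in 1.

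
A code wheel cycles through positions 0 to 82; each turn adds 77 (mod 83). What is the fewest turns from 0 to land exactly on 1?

69

83 = 1·77 + 6
77 = 12·6 + 5
6 = 1·5 + 1
5 = 5·1 + 0
Back-substituting gives 77·69 ≡ 1 (mod 83).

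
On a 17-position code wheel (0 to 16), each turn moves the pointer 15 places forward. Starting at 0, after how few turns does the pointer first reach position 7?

5

15⁻¹ ≡ 8 (mod 17) because 15·8 = 120 = 7·17 + 1.
Multiplying both sides by 8: x ≡ 8·7 = 56 ≡ 5 (mod 17).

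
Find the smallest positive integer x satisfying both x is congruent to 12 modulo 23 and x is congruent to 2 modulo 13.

Since 13·16 ≡ 1 (mod 23), take x = 2 + 13·((12−2)·16 mod 23) = 2 + 13·22 = 288.
Check: 288 mod 23 = 12, 288 mod 13 = 2.

288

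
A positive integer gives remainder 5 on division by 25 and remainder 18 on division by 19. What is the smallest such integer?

455

x ≡ 18 (mod 19) gives x ∈ {18, 37, 56, 75, 94, 113, 132, 151, …}.
The first of these with x mod 25 = 5 is 455.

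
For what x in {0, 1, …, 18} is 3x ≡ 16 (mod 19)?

3⁻¹ ≡ 13 (mod 19) because 3·13 = 39 = 2·19 + 1.
So x ≡ 13·16 = 208 ≡ 18 (mod 19).

18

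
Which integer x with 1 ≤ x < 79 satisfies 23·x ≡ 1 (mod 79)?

55

79 = 3·23 + 10
23 = 2·10 + 3
10 = 3·3 + 1
3 = 3·1 + 0
Back-substituting gives 23·55 ≡ 1 (mod 79).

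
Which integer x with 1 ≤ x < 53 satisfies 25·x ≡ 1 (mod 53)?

25·17 = 425 = 8·53 + 1, so 25⁻¹ ≡ 17 (mod 53).

17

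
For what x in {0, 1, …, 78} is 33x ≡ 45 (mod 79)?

The inverse of 33 mod 79 is 12 (since 33·12 = 396 ≡ 1).
So x ≡ 12·45 = 540 ≡ 66 (mod 79).
Check: 33·66 = 2178 = 27·79 + 45.

66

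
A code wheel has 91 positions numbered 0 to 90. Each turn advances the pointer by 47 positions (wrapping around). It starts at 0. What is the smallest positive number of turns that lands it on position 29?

The inverse of 47 mod 91 is 31 (since 47·31 = 1457 ≡ 1).
Multiplying both sides by 31: x ≡ 31·29 = 899 ≡ 80 (mod 91).

80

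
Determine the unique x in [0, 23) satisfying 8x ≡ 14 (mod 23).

19

8⁻¹ ≡ 3 (mod 23) because 8·3 = 24 = 1·23 + 1.
Multiplying both sides by 3: x ≡ 3·14 = 42 ≡ 19 (mod 23).
Check: 8·19 = 152 = 6·23 + 14.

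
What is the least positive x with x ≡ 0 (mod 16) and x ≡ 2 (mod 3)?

Since 3·11 ≡ 1 (mod 16), take x = 2 + 3·((0−2)·11 mod 16) = 2 + 3·10 = 32.
Check: 32 mod 16 = 0, 32 mod 3 = 2.

32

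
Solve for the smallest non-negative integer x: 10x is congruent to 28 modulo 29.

10⁻¹ ≡ 3 (mod 29) because 10·3 = 30 = 1·29 + 1.
Multiplying both sides by 3: x ≡ 3·28 = 84 ≡ 26 (mod 29).

26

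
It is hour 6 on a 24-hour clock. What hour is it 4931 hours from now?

17

4931 mod 24 = 11 (since 205·24 = 4920).
(6 + 11) mod 24 = 17.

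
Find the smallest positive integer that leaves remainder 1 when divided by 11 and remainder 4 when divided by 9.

67

x ≡ 4 (mod 9) gives x ∈ {4, 13, 22, 31, 40, 49, 58, 67}.
The first of these with x mod 11 = 1 is 67.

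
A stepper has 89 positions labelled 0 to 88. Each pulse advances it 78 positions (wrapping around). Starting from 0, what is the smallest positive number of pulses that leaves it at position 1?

78·8 = 624 = 7·89 + 1, so 78⁻¹ ≡ 8 (mod 89).

8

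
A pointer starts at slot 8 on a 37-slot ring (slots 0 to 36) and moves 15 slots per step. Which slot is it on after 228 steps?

24

228·15 = 3420.
Dividing 3420 by 37 gives quotient 92 and remainder 16.
(8 + 16) mod 37 = 24.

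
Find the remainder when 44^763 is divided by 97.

66

Successive squares of 44 mod 97: 44^1≡44, 44^2≡93, 44^4≡16, 44^8≡62, 44^16≡61, 44^32≡35, 44^64≡61, 44^128≡35, 44^256≡61, 44^512≡35.
Since 763 = 1 + 2 + 8 + 16 + 32 + 64 + 128 + 512 in binary, 44^763 ≡ 44·93·62·61·35·61·35·35 ≡ 66 (mod 97).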